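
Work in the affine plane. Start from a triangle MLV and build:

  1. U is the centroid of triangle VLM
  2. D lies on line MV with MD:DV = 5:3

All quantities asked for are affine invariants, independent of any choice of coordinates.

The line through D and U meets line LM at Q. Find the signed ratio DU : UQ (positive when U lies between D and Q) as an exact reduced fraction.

Assign M = (0, 0), L = (1, 0), V = (0, 1) — the answer is frame-independent, so this choice is without loss of generality.
1. U is the centroid of triangle VLM ⇒ U = (1/3, 1/3)
2. D lies on line MV with MD:DV = 5:3 ⇒ D = (0, 5/8)
line DU meets LM at Q = (5/7, 0)
U = D + t·(Q−D) with t = 7/15, so DU:UQ = 7/15:8/15

DU:UQ = 7/8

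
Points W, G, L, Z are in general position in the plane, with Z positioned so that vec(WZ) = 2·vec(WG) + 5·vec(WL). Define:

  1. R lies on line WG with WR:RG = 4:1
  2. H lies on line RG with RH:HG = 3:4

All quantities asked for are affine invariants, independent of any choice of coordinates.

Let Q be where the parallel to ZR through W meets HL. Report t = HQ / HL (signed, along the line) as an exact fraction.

t = 155/197

Work in coordinates with W = (0, 0), G = (1, 0), L = (0, 1), Z = (2, 5).
1. R lies on line WG with WR:RG = 4:1 ⇒ R = (4/5, 0)
2. H lies on line RG with RH:HG = 3:4 ⇒ H = (31/35, 0)
through W parallel to ZR: direction (-6/5, -5); meets HL at Q = (186/985, 155/197)
Q = H + t·(L−H) with t = 155/197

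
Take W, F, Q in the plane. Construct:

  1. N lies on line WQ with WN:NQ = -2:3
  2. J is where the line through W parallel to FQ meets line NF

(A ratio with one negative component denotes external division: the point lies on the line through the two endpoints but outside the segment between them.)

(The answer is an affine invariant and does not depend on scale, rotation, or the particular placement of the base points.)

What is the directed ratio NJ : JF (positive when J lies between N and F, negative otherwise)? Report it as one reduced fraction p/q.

Assign W = (0, 0), F = (1, 0), Q = (0, 1) — the answer is frame-independent, so this choice is without loss of generality.
1. N lies on line WQ with WN:NQ = -2:3 ⇒ N = (0, -2)
2. J is where the line through W parallel to FQ meets line NF ⇒ J = (2/3, -2/3)
J = N + t·(F−N) with t = 2/3, so NJ:JF = t:(1−t) = 2/3:1/3

NJ:JF = 2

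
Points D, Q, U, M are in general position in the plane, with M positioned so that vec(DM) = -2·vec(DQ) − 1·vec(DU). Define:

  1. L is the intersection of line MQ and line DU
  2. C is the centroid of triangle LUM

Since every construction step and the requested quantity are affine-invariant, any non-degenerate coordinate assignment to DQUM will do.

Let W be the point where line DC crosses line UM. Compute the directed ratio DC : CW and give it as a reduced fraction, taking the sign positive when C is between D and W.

Set D = (0, 0), Q = (1, 0), U = (0, 1), M = (-2, -1); any affine frame gives the same invariant.
1. L is the intersection of line MQ and line DU ⇒ L = (0, -1/3)
2. C is the centroid of triangle LUM ⇒ C = (-2/3, -1/9)
line DC meets UM at W = (-6/5, -1/5)
C = D + t·(W−D) with t = 5/9, so DC:CW = 5/9:4/9

DC:CW = 5/4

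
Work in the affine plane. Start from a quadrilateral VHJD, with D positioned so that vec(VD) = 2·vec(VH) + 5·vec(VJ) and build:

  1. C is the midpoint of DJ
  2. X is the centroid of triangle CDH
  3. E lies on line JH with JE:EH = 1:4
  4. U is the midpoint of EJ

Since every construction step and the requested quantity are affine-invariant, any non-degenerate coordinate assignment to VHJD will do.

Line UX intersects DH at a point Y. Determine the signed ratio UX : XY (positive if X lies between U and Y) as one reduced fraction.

UX:XY = 22/5

Assign V = (0, 0), H = (1, 0), J = (0, 1), D = (2, 5) — the answer is frame-independent, so this choice is without loss of generality.
1. C is the midpoint of DJ ⇒ C = (1, 3)
2. X is the centroid of triangle CDH ⇒ X = (4/3, 8/3)
3. E lies on line JH with JE:EH = 1:4 ⇒ E = (1/5, 4/5)
4. U is the midpoint of EJ ⇒ U = (1/10, 9/10)
line UX meets DH at Y = (71/44, 135/44)
X = U + t·(Y−U) with t = 22/27, so UX:XY = 22/27:5/27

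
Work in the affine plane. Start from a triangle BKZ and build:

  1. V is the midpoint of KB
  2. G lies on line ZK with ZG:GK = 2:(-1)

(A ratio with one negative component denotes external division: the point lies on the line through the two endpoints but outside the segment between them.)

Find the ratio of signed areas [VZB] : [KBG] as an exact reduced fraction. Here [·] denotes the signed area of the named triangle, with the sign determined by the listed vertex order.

[VZB]:[KBG] = 1/2

Work in coordinates with B = (0, 0), K = (1, 0), Z = (0, 1).
1. V is the midpoint of KB ⇒ V = (1/2, 0)
2. G lies on line ZK with ZG:GK = 2:(-1) ⇒ G = (2, -1)
2·[VZB] = 1/2, 2·[KBG] = 1
[VZB]:[KBG] = 1/2:1 = 1/2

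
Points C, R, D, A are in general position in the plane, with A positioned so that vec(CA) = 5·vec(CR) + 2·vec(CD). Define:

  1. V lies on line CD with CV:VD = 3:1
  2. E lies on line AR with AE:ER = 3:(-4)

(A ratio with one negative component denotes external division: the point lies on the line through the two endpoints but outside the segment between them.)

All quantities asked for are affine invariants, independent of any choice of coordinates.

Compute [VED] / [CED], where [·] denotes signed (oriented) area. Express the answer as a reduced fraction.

Set C = (0, 0), R = (1, 0), D = (0, 1), A = (5, 2); any affine frame gives the same invariant.
1. V lies on line CD with CV:VD = 3:1 ⇒ V = (0, 3/4)
2. E lies on line AR with AE:ER = 3:(-4) ⇒ E = (17, 8)
2·[VED] = 17/4, 2·[CED] = 17
[VED]:[CED] = 17/4:17 = 1/4

[VED]:[CED] = 1/4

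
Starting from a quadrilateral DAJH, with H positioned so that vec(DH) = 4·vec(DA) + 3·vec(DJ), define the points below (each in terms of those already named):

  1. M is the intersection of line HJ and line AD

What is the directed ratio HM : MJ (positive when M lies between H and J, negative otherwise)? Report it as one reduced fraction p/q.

HM:MJ = -3

Work in coordinates with D = (0, 0), A = (1, 0), J = (0, 1), H = (4, 3).
1. M is the intersection of line HJ and line AD ⇒ M = (-2, 0)
M = H + t·(J−H) with t = 3/2, so HM:MJ = t:(1−t) = 3/2:-1/2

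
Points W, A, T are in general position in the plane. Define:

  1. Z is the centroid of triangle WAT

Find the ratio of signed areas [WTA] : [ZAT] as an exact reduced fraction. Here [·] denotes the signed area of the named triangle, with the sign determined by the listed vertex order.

Work in coordinates with W = (0, 0), A = (1, 0), T = (0, 1).
1. Z is the centroid of triangle WAT ⇒ Z = (1/3, 1/3)
2·[WTA] = -1, 2·[ZAT] = 1/3
[WTA]:[ZAT] = -1:1/3 = -3

[WTA]:[ZAT] = -3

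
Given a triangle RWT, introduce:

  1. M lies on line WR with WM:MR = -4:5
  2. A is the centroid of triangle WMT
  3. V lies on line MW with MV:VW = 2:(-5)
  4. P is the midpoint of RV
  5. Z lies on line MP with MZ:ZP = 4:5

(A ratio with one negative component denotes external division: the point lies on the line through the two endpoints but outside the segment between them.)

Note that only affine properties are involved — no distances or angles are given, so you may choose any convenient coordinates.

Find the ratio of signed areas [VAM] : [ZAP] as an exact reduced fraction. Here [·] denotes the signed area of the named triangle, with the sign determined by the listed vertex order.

[VAM]:[ZAP] = 144/35

Set R = (0, 0), W = (1, 0), T = (0, 1); any affine frame gives the same invariant.
1. M lies on line WR with WM:MR = -4:5 ⇒ M = (5, 0)
2. A is the centroid of triangle WMT ⇒ A = (2, 1/3)
3. V lies on line MW with MV:VW = 2:(-5) ⇒ V = (23/3, 0)
4. P is the midpoint of RV ⇒ P = (23/6, 0)
5. Z lies on line MP with MZ:ZP = 4:5 ⇒ Z = (121/27, 0)
2·[VAM] = 8/9, 2·[ZAP] = 35/162
[VAM]:[ZAP] = 8/9:35/162 = 144/35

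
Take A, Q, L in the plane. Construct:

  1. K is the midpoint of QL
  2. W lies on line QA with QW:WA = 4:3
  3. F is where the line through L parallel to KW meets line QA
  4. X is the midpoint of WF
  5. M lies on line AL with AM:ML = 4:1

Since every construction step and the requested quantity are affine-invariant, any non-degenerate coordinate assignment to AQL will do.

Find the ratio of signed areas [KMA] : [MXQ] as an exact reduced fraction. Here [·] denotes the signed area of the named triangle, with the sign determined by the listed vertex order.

Assign A = (0, 0), Q = (1, 0), L = (0, 1) — the answer is frame-independent, so this choice is without loss of generality.
1. K is the midpoint of QL ⇒ K = (1/2, 1/2)
2. W lies on line QA with QW:WA = 4:3 ⇒ W = (3/7, 0)
3. F is where the line through L parallel to KW meets line QA ⇒ F = (-1/7, 0)
4. X is the midpoint of WF ⇒ X = (1/7, 0)
5. M lies on line AL with AM:ML = 4:1 ⇒ M = (0, 4/5)
2·[KMA] = 2/5, 2·[MXQ] = 24/35
[KMA]:[MXQ] = 2/5:24/35 = 7/12

[KMA]:[MXQ] = 7/12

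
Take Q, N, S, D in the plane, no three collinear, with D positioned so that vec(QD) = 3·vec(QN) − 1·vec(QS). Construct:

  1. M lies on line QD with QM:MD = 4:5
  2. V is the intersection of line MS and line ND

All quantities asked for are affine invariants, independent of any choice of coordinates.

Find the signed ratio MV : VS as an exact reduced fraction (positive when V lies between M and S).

MV:VS = 5/9

Choose coordinates Q = (0, 0), N = (1, 0), S = (0, 1), D = (3, -1).
1. M lies on line QD with QM:MD = 4:5 ⇒ M = (4/3, -4/9)
2. V is the intersection of line MS and line ND ⇒ V = (6/7, 1/14)
V = M + t·(S−M) with t = 5/14, so MV:VS = t:(1−t) = 5/14:9/14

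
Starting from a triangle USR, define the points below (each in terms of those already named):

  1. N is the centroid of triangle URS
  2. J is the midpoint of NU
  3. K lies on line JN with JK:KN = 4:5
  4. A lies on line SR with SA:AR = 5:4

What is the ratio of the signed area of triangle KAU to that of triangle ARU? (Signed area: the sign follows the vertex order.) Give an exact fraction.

Set U = (0, 0), S = (1, 0), R = (0, 1); any affine frame gives the same invariant.
1. N is the centroid of triangle URS ⇒ N = (1/3, 1/3)
2. J is the midpoint of NU ⇒ J = (1/6, 1/6)
3. K lies on line JN with JK:KN = 4:5 ⇒ K = (13/54, 13/54)
4. A lies on line SR with SA:AR = 5:4 ⇒ A = (4/9, 5/9)
2·[KAU] = 13/486, 2·[ARU] = 4/9
[KAU]:[ARU] = 13/486:4/9 = 13/216

[KAU]:[ARU] = 13/216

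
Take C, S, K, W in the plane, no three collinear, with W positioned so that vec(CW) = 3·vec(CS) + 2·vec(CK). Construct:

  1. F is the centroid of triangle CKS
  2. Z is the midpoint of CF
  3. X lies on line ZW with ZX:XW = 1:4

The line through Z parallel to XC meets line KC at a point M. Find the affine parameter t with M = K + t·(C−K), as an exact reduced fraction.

t = 21/22

Set C = (0, 0), S = (1, 0), K = (0, 1), W = (3, 2); any affine frame gives the same invariant.
1. F is the centroid of triangle CKS ⇒ F = (1/3, 1/3)
2. Z is the midpoint of CF ⇒ Z = (1/6, 1/6)
3. X lies on line ZW with ZX:XW = 1:4 ⇒ X = (11/15, 8/15)
through Z parallel to XC: direction (-11/15, -8/15); meets KC at M = (0, 1/22)
M = K + t·(C−K) with t = 21/22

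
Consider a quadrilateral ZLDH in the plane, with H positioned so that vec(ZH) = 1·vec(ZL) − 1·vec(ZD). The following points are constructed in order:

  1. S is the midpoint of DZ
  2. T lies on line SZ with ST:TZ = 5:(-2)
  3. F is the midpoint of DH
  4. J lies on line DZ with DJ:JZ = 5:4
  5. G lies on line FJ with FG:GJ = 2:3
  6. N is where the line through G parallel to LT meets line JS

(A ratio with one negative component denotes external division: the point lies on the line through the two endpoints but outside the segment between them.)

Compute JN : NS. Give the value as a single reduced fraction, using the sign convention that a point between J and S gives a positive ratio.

Set Z = (0, 0), L = (1, 0), D = (0, 1), H = (1, -1); any affine frame gives the same invariant.
1. S is the midpoint of DZ ⇒ S = (0, 1/2)
2. T lies on line SZ with ST:TZ = 5:(-2) ⇒ T = (0, -1/3)
3. F is the midpoint of DH ⇒ F = (1/2, 0)
4. J lies on line DZ with DJ:JZ = 5:4 ⇒ J = (0, 4/9)
5. G lies on line FJ with FG:GJ = 2:3 ⇒ G = (3/10, 8/45)
6. N is where the line through G parallel to LT meets line JS ⇒ N = (0, 7/90)
N = J + t·(S−J) with t = -33/5, so JN:NS = t:(1−t) = -33/5:38/5

JN:NS = -33/38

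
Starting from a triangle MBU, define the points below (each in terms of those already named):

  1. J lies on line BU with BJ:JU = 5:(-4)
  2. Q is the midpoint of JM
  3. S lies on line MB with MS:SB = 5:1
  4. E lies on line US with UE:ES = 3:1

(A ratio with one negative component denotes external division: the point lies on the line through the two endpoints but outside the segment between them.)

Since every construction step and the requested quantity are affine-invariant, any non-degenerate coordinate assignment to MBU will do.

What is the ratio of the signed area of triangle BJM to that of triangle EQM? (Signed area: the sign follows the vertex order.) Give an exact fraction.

Assign M = (0, 0), B = (1, 0), U = (0, 1) — the answer is frame-independent, so this choice is without loss of generality.
1. J lies on line BU with BJ:JU = 5:(-4) ⇒ J = (-4, 5)
2. Q is the midpoint of JM ⇒ Q = (-2, 5/2)
3. S lies on line MB with MS:SB = 5:1 ⇒ S = (5/6, 0)
4. E lies on line US with UE:ES = 3:1 ⇒ E = (5/8, 1/4)
2·[BJM] = 5, 2·[EQM] = 33/16
[BJM]:[EQM] = 5:33/16 = 80/33

[BJM]:[EQM] = 80/33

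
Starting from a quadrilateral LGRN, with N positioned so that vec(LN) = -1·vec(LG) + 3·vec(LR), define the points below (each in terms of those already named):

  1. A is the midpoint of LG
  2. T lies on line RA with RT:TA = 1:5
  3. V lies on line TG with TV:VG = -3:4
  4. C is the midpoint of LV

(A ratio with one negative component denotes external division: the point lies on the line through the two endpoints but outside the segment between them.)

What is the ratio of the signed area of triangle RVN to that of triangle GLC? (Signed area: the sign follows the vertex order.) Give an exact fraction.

[RVN]:[GLC] = 9/5

Set L = (0, 0), G = (1, 0), R = (0, 1), N = (-1, 3); any affine frame gives the same invariant.
1. A is the midpoint of LG ⇒ A = (1/2, 0)
2. T lies on line RA with RT:TA = 1:5 ⇒ T = (1/12, 5/6)
3. V lies on line TG with TV:VG = -3:4 ⇒ V = (-8/3, 10/3)
4. C is the midpoint of LV ⇒ C = (-4/3, 5/3)
2·[RVN] = -3, 2·[GLC] = -5/3
[RVN]:[GLC] = -3:-5/3 = 9/5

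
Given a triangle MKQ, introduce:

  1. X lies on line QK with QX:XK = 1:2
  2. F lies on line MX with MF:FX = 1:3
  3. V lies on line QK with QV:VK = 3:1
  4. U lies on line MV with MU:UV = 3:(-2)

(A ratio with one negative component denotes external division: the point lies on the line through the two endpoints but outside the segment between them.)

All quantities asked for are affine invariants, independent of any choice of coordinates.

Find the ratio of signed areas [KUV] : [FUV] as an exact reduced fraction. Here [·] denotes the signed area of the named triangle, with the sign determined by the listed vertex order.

[KUV]:[FUV] = -12/5

Set M = (0, 0), K = (1, 0), Q = (0, 1); any affine frame gives the same invariant.
1. X lies on line QK with QX:XK = 1:2 ⇒ X = (1/3, 2/3)
2. F lies on line MX with MF:FX = 1:3 ⇒ F = (1/12, 1/6)
3. V lies on line QK with QV:VK = 3:1 ⇒ V = (3/4, 1/4)
4. U lies on line MV with MU:UV = 3:(-2) ⇒ U = (9/4, 3/4)
2·[KUV] = 1/2, 2·[FUV] = -5/24
[KUV]:[FUV] = 1/2:-5/24 = -12/5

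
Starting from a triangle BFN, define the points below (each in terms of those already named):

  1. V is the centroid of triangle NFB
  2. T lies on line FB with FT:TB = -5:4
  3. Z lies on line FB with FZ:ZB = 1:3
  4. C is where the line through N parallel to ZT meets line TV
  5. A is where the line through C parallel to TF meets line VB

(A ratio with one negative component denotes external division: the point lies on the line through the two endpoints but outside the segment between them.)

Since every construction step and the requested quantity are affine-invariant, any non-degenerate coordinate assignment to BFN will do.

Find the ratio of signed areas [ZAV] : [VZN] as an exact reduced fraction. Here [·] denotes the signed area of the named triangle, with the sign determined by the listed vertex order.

[ZAV]:[VZN] = 3

Choose coordinates B = (0, 0), F = (1, 0), N = (0, 1).
1. V is the centroid of triangle NFB ⇒ V = (1/3, 1/3)
2. T lies on line FB with FT:TB = -5:4 ⇒ T = (-4, 0)
3. Z lies on line FB with FZ:ZB = 1:3 ⇒ Z = (3/4, 0)
4. C is where the line through N parallel to ZT meets line TV ⇒ C = (9, 1)
5. A is where the line through C parallel to TF meets line VB ⇒ A = (1, 1)
2·[ZAV] = 1/2, 2·[VZN] = 1/6
[ZAV]:[VZN] = 1/2:1/6 = 3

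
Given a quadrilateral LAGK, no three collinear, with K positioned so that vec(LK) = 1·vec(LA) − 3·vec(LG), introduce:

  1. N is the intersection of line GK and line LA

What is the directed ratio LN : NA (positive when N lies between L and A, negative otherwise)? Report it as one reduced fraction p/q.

LN:NA = 1/3

Assign L = (0, 0), A = (1, 0), G = (0, 1), K = (1, -3) — the answer is frame-independent, so this choice is without loss of generality.
1. N is the intersection of line GK and line LA ⇒ N = (1/4, 0)
N = L + t·(A−L) with t = 1/4, so LN:NA = t:(1−t) = 1/4:3/4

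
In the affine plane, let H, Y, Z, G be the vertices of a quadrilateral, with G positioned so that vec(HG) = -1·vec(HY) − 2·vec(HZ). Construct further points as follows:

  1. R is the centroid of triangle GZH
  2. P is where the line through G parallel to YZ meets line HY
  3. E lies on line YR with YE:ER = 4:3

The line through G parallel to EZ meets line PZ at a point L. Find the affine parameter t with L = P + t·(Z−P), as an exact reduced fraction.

t = 1/2

Set H = (0, 0), Y = (1, 0), Z = (0, 1), G = (-1, -2); any affine frame gives the same invariant.
1. R is the centroid of triangle GZH ⇒ R = (-1/3, -1/3)
2. P is where the line through G parallel to YZ meets line HY ⇒ P = (-3, 0)
3. E lies on line YR with YE:ER = 4:3 ⇒ E = (5/21, -4/21)
through G parallel to EZ: direction (-5/21, 25/21); meets PZ at L = (-3/2, 1/2)
L = P + t·(Z−P) with t = 1/2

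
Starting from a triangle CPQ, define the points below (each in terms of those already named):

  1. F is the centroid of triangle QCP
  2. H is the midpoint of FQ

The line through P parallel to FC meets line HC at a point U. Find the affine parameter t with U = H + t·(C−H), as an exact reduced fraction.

Choose coordinates C = (0, 0), P = (1, 0), Q = (0, 1).
1. F is the centroid of triangle QCP ⇒ F = (1/3, 1/3)
2. H is the midpoint of FQ ⇒ H = (1/6, 2/3)
through P parallel to FC: direction (-1/3, -1/3); meets HC at U = (-1/3, -4/3)
U = H + t·(C−H) with t = 3

t = 3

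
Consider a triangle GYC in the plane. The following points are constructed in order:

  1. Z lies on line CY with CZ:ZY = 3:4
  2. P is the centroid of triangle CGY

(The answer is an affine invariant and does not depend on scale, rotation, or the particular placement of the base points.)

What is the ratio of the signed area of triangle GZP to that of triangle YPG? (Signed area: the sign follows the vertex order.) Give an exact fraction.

[GZP]:[YPG] = -1/7

Assign G = (0, 0), Y = (1, 0), C = (0, 1) — the answer is frame-independent, so this choice is without loss of generality.
1. Z lies on line CY with CZ:ZY = 3:4 ⇒ Z = (3/7, 4/7)
2. P is the centroid of triangle CGY ⇒ P = (1/3, 1/3)
2·[GZP] = -1/21, 2·[YPG] = 1/3
[GZP]:[YPG] = -1/21:1/3 = -1/7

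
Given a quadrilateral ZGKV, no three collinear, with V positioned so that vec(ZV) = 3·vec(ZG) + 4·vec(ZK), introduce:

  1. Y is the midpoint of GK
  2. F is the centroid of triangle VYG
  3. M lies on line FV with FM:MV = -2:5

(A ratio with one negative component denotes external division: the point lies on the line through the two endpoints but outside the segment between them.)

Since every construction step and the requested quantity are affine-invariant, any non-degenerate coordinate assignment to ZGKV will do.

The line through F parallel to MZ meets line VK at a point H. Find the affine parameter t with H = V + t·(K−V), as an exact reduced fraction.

t = 3/4

Set Z = (0, 0), G = (1, 0), K = (0, 1), V = (3, 4); any affine frame gives the same invariant.
1. Y is the midpoint of GK ⇒ Y = (1/2, 1/2)
2. F is the centroid of triangle VYG ⇒ F = (3/2, 3/2)
3. M lies on line FV with FM:MV = -2:5 ⇒ M = (1/2, -1/6)
through F parallel to MZ: direction (-1/2, 1/6); meets VK at H = (3/4, 7/4)
H = V + t·(K−V) with t = 3/4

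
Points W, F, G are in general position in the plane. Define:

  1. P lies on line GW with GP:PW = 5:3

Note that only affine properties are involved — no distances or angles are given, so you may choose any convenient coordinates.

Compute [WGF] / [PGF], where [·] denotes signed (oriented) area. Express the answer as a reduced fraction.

Choose coordinates W = (0, 0), F = (1, 0), G = (0, 1).
1. P lies on line GW with GP:PW = 5:3 ⇒ P = (0, 3/8)
2·[WGF] = -1, 2·[PGF] = -5/8
[WGF]:[PGF] = -1:-5/8 = 8/5

[WGF]:[PGF] = 8/5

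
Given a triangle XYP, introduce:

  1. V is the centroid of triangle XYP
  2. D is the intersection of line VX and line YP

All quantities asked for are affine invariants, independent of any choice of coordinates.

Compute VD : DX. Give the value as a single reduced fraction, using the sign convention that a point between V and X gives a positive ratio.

Choose coordinates X = (0, 0), Y = (1, 0), P = (0, 1).
1. V is the centroid of triangle XYP ⇒ V = (1/3, 1/3)
2. D is the intersection of line VX and line YP ⇒ D = (1/2, 1/2)
D = V + t·(X−V) with t = -1/2, so VD:DX = t:(1−t) = -1/2:3/2

VD:DX = -1/3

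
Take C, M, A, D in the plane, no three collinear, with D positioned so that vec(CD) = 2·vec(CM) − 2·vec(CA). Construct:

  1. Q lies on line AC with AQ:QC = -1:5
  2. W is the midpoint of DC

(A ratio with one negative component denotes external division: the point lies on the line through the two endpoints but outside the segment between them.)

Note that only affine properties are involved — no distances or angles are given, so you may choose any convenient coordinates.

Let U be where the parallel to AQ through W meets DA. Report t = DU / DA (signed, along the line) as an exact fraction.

Choose coordinates C = (0, 0), M = (1, 0), A = (0, 1), D = (2, -2).
1. Q lies on line AC with AQ:QC = -1:5 ⇒ Q = (0, 5/4)
2. W is the midpoint of DC ⇒ W = (1, -1)
through W parallel to AQ: direction (0, 1/4); meets DA at U = (1, -1/2)
U = D + t·(A−D) with t = 1/2

t = 1/2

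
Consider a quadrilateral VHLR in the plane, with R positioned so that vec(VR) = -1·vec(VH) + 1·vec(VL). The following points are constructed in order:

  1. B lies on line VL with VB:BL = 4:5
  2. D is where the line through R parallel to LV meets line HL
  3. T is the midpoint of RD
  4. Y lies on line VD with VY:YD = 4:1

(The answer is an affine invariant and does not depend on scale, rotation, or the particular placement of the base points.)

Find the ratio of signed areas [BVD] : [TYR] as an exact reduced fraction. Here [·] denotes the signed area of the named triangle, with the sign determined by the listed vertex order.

[BVD]:[TYR] = 40/9

Work in coordinates with V = (0, 0), H = (1, 0), L = (0, 1), R = (-1, 1).
1. B lies on line VL with VB:BL = 4:5 ⇒ B = (0, 4/9)
2. D is where the line through R parallel to LV meets line HL ⇒ D = (-1, 2)
3. T is the midpoint of RD ⇒ T = (-1, 3/2)
4. Y lies on line VD with VY:YD = 4:1 ⇒ Y = (-4/5, 8/5)
2·[BVD] = -4/9, 2·[TYR] = -1/10
[BVD]:[TYR] = -4/9:-1/10 = 40/9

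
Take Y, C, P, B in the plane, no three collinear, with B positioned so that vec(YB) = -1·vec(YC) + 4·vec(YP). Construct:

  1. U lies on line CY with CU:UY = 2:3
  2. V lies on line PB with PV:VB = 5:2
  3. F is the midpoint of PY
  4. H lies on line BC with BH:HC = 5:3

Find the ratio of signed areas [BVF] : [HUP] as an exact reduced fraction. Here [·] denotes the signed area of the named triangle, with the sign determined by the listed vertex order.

Set Y = (0, 0), C = (1, 0), P = (0, 1), B = (-1, 4); any affine frame gives the same invariant.
1. U lies on line CY with CU:UY = 2:3 ⇒ U = (3/5, 0)
2. V lies on line PB with PV:VB = 5:2 ⇒ V = (-5/7, 22/7)
3. F is the midpoint of PY ⇒ F = (0, 1/2)
4. H lies on line BC with BH:HC = 5:3 ⇒ H = (1/4, 3/2)
2·[BVF] = -1/7, 2·[HUP] = -11/20
[BVF]:[HUP] = -1/7:-11/20 = 20/77

[BVF]:[HUP] = 20/77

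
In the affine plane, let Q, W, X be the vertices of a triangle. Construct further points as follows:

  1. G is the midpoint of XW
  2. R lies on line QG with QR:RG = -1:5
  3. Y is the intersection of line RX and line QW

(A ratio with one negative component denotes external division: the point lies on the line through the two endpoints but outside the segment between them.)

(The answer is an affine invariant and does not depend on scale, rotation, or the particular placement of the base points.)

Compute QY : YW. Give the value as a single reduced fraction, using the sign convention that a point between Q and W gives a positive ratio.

Work in coordinates with Q = (0, 0), W = (1, 0), X = (0, 1).
1. G is the midpoint of XW ⇒ G = (1/2, 1/2)
2. R lies on line QG with QR:RG = -1:5 ⇒ R = (-1/8, -1/8)
3. Y is the intersection of line RX and line QW ⇒ Y = (-1/9, 0)
Y = Q + t·(W−Q) with t = -1/9, so QY:YW = t:(1−t) = -1/9:10/9

QY:YW = -1/10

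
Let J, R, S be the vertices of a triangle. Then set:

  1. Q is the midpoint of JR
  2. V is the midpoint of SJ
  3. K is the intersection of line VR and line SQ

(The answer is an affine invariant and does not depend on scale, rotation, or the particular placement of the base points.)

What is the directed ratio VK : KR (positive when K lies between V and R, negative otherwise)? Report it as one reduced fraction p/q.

VK:KR = 1/2

Choose coordinates J = (0, 0), R = (1, 0), S = (0, 1).
1. Q is the midpoint of JR ⇒ Q = (1/2, 0)
2. V is the midpoint of SJ ⇒ V = (0, 1/2)
3. K is the intersection of line VR and line SQ ⇒ K = (1/3, 1/3)
K = V + t·(R−V) with t = 1/3, so VK:KR = t:(1−t) = 1/3:2/3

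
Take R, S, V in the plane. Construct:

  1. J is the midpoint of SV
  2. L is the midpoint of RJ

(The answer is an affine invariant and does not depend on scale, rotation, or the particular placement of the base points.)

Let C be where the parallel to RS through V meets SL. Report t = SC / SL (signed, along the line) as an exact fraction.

t = 4

Assign R = (0, 0), S = (1, 0), V = (0, 1) — the answer is frame-independent, so this choice is without loss of generality.
1. J is the midpoint of SV ⇒ J = (1/2, 1/2)
2. L is the midpoint of RJ ⇒ L = (1/4, 1/4)
through V parallel to RS: direction (1, 0); meets SL at C = (-2, 1)
C = S + t·(L−S) with t = 4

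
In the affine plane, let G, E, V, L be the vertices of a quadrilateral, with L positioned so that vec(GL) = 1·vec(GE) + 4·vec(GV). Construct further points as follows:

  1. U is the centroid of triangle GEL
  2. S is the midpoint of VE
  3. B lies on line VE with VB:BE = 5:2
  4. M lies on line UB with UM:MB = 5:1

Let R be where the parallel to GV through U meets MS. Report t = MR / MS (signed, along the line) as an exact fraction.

t = 5/26

Work in coordinates with G = (0, 0), E = (1, 0), V = (0, 1), L = (1, 4).
1. U is the centroid of triangle GEL ⇒ U = (2/3, 4/3)
2. S is the midpoint of VE ⇒ S = (1/2, 1/2)
3. B lies on line VE with VB:BE = 5:2 ⇒ B = (5/7, 2/7)
4. M lies on line UB with UM:MB = 5:1 ⇒ M = (89/126, 29/63)
through U parallel to GV: direction (0, 1); meets MS at R = (2/3, 73/156)
R = M + t·(S−M) with t = 5/26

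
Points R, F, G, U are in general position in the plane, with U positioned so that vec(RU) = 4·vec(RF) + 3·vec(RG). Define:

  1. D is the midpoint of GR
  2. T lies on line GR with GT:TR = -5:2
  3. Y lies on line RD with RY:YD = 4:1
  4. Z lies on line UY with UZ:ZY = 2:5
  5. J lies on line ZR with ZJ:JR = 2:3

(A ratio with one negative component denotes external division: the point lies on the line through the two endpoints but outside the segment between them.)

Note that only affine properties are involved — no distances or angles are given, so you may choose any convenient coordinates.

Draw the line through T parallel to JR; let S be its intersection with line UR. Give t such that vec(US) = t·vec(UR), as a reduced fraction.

t = -19/6

Work in coordinates with R = (0, 0), F = (1, 0), G = (0, 1), U = (4, 3).
1. D is the midpoint of GR ⇒ D = (0, 1/2)
2. T lies on line GR with GT:TR = -5:2 ⇒ T = (0, -2/3)
3. Y lies on line RD with RY:YD = 4:1 ⇒ Y = (0, 2/5)
4. Z lies on line UY with UZ:ZY = 2:5 ⇒ Z = (20/7, 79/35)
5. J lies on line ZR with ZJ:JR = 2:3 ⇒ J = (12/7, 237/175)
through T parallel to JR: direction (-12/7, -237/175); meets UR at S = (50/3, 25/2)
S = U + t·(R−U) with t = -19/6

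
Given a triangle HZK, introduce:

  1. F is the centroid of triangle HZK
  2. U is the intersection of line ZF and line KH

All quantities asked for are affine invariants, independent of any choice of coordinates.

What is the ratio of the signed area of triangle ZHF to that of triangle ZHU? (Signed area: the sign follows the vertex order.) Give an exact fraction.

[ZHF]:[ZHU] = 2/3

Assign H = (0, 0), Z = (1, 0), K = (0, 1) — the answer is frame-independent, so this choice is without loss of generality.
1. F is the centroid of triangle HZK ⇒ F = (1/3, 1/3)
2. U is the intersection of line ZF and line KH ⇒ U = (0, 1/2)
2·[ZHF] = -1/3, 2·[ZHU] = -1/2
[ZHF]:[ZHU] = -1/3:-1/2 = 2/3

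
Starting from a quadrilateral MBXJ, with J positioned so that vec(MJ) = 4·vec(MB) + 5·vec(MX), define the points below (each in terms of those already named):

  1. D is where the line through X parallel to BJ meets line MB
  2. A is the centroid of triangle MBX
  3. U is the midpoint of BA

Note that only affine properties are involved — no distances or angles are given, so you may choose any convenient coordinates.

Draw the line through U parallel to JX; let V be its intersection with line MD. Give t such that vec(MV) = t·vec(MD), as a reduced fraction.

Assign M = (0, 0), B = (1, 0), X = (0, 1), J = (4, 5) — the answer is frame-independent, so this choice is without loss of generality.
1. D is where the line through X parallel to BJ meets line MB ⇒ D = (-3/5, 0)
2. A is the centroid of triangle MBX ⇒ A = (1/3, 1/3)
3. U is the midpoint of BA ⇒ U = (2/3, 1/6)
through U parallel to JX: direction (-4, -4); meets MD at V = (1/2, 0)
V = M + t·(D−M) with t = -5/6

t = -5/6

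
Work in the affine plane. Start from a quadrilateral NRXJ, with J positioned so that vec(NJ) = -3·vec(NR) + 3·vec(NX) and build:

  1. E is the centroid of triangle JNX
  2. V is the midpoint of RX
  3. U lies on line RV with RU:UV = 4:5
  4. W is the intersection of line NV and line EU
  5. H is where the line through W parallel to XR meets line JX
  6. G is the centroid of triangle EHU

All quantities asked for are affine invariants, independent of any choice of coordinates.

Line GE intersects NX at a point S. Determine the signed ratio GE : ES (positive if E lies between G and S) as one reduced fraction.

GE:ES = -280/351

Set N = (0, 0), R = (1, 0), X = (0, 1), J = (-3, 3); any affine frame gives the same invariant.
1. E is the centroid of triangle JNX ⇒ E = (-1, 4/3)
2. V is the midpoint of RX ⇒ V = (1/2, 1/2)
3. U lies on line RV with RU:UV = 4:5 ⇒ U = (7/9, 2/9)
4. W is the intersection of line NV and line EU ⇒ W = (17/39, 17/39)
5. H is where the line through W parallel to XR meets line JX ⇒ H = (-5/13, 49/39)
6. G is the centroid of triangle EHU ⇒ G = (-71/351, 329/351)
line GE meets NX at S = (0, 703/840)
E = G + t·(S−G) with t = -280/71, so GE:ES = -280/71:351/71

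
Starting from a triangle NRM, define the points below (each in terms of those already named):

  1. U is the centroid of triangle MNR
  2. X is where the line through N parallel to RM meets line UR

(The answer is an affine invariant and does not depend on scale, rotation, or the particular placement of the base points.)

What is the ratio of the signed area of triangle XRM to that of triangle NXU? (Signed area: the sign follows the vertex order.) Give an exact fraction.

Assign N = (0, 0), R = (1, 0), M = (0, 1) — the answer is frame-independent, so this choice is without loss of generality.
1. U is the centroid of triangle MNR ⇒ U = (1/3, 1/3)
2. X is where the line through N parallel to RM meets line UR ⇒ X = (-1, 1)
2·[XRM] = 1, 2·[NXU] = -2/3
[XRM]:[NXU] = 1:-2/3 = -3/2

[XRM]:[NXU] = -3/2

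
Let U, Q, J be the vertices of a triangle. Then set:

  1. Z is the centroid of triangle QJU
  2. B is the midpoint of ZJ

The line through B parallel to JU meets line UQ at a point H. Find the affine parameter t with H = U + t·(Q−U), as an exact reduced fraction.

Set U = (0, 0), Q = (1, 0), J = (0, 1); any affine frame gives the same invariant.
1. Z is the centroid of triangle QJU ⇒ Z = (1/3, 1/3)
2. B is the midpoint of ZJ ⇒ B = (1/6, 2/3)
through B parallel to JU: direction (0, -1); meets UQ at H = (1/6, 0)
H = U + t·(Q−U) with t = 1/6

t = 1/6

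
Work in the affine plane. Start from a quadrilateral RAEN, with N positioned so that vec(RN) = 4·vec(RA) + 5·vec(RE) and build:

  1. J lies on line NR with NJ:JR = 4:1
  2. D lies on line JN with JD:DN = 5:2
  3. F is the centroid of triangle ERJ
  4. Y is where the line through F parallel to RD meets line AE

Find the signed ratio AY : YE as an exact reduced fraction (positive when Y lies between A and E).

AY:YE = 19/8

Work in coordinates with R = (0, 0), A = (1, 0), E = (0, 1), N = (4, 5).
1. J lies on line NR with NJ:JR = 4:1 ⇒ J = (4/5, 1)
2. D lies on line JN with JD:DN = 5:2 ⇒ D = (108/35, 27/7)
3. F is the centroid of triangle ERJ ⇒ F = (4/15, 2/3)
4. Y is where the line through F parallel to RD meets line AE ⇒ Y = (8/27, 19/27)
Y = A + t·(E−A) with t = 19/27, so AY:YE = t:(1−t) = 19/27:8/27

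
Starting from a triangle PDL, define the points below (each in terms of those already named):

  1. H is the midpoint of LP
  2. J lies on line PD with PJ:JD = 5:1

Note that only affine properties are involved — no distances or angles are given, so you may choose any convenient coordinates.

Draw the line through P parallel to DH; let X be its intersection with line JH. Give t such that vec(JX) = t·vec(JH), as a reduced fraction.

t = -5

Assign P = (0, 0), D = (1, 0), L = (0, 1) — the answer is frame-independent, so this choice is without loss of generality.
1. H is the midpoint of LP ⇒ H = (0, 1/2)
2. J lies on line PD with PJ:JD = 5:1 ⇒ J = (5/6, 0)
through P parallel to DH: direction (-1, 1/2); meets JH at X = (5, -5/2)
X = J + t·(H−J) with t = -5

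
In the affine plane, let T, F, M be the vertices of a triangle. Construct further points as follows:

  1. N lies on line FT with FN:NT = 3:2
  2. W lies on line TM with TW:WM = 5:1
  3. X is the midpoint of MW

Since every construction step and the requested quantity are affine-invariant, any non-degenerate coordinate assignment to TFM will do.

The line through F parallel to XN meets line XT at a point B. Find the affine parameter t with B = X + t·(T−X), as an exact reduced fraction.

t = -3/2

Set T = (0, 0), F = (1, 0), M = (0, 1); any affine frame gives the same invariant.
1. N lies on line FT with FN:NT = 3:2 ⇒ N = (2/5, 0)
2. W lies on line TM with TW:WM = 5:1 ⇒ W = (0, 5/6)
3. X is the midpoint of MW ⇒ X = (0, 11/12)
through F parallel to XN: direction (2/5, -11/12); meets XT at B = (0, 55/24)
B = X + t·(T−X) with t = -3/2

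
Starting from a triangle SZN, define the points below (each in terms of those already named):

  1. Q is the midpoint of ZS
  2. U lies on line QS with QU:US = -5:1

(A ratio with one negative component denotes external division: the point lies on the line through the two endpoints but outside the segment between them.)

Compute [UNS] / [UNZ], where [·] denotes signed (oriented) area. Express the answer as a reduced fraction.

Set S = (0, 0), Z = (1, 0), N = (0, 1); any affine frame gives the same invariant.
1. Q is the midpoint of ZS ⇒ Q = (1/2, 0)
2. U lies on line QS with QU:US = -5:1 ⇒ U = (-1/8, 0)
2·[UNS] = -1/8, 2·[UNZ] = -9/8
[UNS]:[UNZ] = -1/8:-9/8 = 1/9

[UNS]:[UNZ] = 1/9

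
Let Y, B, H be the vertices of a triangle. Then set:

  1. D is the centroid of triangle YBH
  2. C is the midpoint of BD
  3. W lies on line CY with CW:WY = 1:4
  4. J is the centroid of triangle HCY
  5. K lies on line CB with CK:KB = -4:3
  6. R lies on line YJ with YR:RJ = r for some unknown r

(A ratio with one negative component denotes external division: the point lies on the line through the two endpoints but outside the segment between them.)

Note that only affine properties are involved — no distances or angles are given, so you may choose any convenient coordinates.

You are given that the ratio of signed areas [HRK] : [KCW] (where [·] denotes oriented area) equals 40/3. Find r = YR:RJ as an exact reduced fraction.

Set Y = (0, 0), B = (1, 0), H = (0, 1); any affine frame gives the same invariant.
1. D is the centroid of triangle YBH ⇒ D = (1/3, 1/3)
2. C is the midpoint of BD ⇒ C = (2/3, 1/6)
3. W lies on line CY with CW:WY = 1:4 ⇒ W = (8/15, 2/15)
4. J is the centroid of triangle HCY ⇒ J = (2/9, 7/18)
5. K lies on line CB with CK:KB = -4:3 ⇒ K = (2, -1/2)
6. With YR:RJ = r, write λ = r/(r+1) so R = Y + λ·(J−Y); R is affine-linear in λ
Every point depending on R is an affine combination of R and λ-independent points, so each such coordinate is linear in λ; the λ² term in each signed area is a multiple of (J−Y)×(J−Y) = 0, so 2·[HRK] and 2·[KCW] are each linear in λ. Evaluating at λ=0 and λ=1:
  2·[HRK] = -10/9·λ + 2,   2·[KCW] = 2/15
So [HRK]:[KCW] = (-10/9·λ + 2) / (2/15). Setting this equal to 40/3:
  -10/9·λ + 2 = 40/3·(2/15)  ⇒  λ = 1/5
Then r = λ/(1−λ) = (1/5)/(4/5) = 1/4. Check: with r = 1/4, R = (2/45, 7/90) and [HRK]:[KCW] = 40/3 as required.

r = 1/4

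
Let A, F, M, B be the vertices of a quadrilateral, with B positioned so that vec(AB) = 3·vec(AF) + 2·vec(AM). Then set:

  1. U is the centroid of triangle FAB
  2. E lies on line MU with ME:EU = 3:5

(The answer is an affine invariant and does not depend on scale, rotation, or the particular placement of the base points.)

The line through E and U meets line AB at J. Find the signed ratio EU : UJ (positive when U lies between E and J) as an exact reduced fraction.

Choose coordinates A = (0, 0), F = (1, 0), M = (0, 1), B = (3, 2).
1. U is the centroid of triangle FAB ⇒ U = (4/3, 2/3)
2. E lies on line MU with ME:EU = 3:5 ⇒ E = (1/2, 7/8)
line EU meets AB at J = (12/11, 8/11)
U = E + t·(J−E) with t = 55/39, so EU:UJ = 55/39:-16/39

EU:UJ = -55/16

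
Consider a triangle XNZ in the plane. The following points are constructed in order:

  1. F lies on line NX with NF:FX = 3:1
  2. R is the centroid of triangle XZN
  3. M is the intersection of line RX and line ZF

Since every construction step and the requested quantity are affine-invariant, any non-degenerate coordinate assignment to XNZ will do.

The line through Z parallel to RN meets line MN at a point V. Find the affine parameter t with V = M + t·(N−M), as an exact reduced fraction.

Set X = (0, 0), N = (1, 0), Z = (0, 1); any affine frame gives the same invariant.
1. F lies on line NX with NF:FX = 3:1 ⇒ F = (1/4, 0)
2. R is the centroid of triangle XZN ⇒ R = (1/3, 1/3)
3. M is the intersection of line RX and line ZF ⇒ M = (1/5, 1/5)
through Z parallel to RN: direction (2/3, -1/3); meets MN at V = (3, -1/2)
V = M + t·(N−M) with t = 7/2

t = 7/2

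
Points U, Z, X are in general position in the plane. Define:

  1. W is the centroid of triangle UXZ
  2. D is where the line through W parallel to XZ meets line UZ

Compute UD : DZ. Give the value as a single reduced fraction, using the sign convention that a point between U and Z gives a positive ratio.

Set U = (0, 0), Z = (1, 0), X = (0, 1); any affine frame gives the same invariant.
1. W is the centroid of triangle UXZ ⇒ W = (1/3, 1/3)
2. D is where the line through W parallel to XZ meets line UZ ⇒ D = (2/3, 0)
D = U + t·(Z−U) with t = 2/3, so UD:DZ = t:(1−t) = 2/3:1/3

UD:DZ = 2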